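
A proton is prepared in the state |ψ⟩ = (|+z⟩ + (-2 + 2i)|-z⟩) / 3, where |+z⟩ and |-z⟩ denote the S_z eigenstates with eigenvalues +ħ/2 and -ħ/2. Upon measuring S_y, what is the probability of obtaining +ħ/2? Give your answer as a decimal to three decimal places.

0.722

|+y⟩ = (|+z⟩ + i|-z⟩)/√2, so ⟨+y|ψ⟩ = (3 + 2i) / (√2·3).
P = |3 + 2i|² / 18 = 13/18.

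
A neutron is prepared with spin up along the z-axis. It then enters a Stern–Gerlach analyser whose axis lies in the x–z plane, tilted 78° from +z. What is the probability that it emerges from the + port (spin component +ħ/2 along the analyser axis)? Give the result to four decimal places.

For spin-½, the probability of finding spin-up along an axis at angle θ to the initial spin direction is cos²(θ/2); spin-down is sin²(θ/2).
θ = 78°, so P = cos²(39°) ≈ 0.6040.

0.6040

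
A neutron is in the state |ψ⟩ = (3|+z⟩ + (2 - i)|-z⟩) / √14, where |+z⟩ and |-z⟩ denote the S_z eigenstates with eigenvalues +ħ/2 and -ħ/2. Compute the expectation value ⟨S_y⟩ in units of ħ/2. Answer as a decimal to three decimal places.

-0.429

⟨σ_y⟩ = 2 Im(a* b)/(|a|²+|b|²) with a = 3, b = (2 - i).
a* b = (6 - 3i), so ⟨σ_y⟩ = -6/14.
⟨S_y⟩ = (ħ/2)·⟨σ_y⟩.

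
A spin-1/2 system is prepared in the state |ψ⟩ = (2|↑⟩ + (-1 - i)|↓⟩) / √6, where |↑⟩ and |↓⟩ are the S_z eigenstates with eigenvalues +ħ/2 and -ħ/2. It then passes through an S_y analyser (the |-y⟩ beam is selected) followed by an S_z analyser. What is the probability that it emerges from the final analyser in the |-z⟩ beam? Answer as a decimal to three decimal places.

First analyser (S_y): P(|-y⟩) = |⟨-y|ψ⟩|² = 10/12.
After stage 1 the state is |-y⟩; P(|-z⟩) = |⟨-z|-y⟩|² = 1/2.
Joint probability = 10/12 × 1/2 = 0.417.

0.417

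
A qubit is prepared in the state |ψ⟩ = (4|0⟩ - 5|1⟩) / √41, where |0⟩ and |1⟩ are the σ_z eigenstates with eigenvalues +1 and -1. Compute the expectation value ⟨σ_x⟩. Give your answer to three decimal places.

⟨σ_x⟩ = 2 Re(a* b)/(|a|²+|b|²) with a = 4, b = -5.
a* b = -20, so ⟨σ_x⟩ = -40/41.

-0.976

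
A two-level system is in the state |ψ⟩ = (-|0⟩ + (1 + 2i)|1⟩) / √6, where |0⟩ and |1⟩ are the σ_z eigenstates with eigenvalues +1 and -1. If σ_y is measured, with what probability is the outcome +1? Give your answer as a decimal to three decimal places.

0.167

|+y⟩ = (|0⟩ + i|1⟩)/√2, so ⟨+y|ψ⟩ = (1 - i) / (√2·√6).
P = |1 - i|² / 12 = 2/12.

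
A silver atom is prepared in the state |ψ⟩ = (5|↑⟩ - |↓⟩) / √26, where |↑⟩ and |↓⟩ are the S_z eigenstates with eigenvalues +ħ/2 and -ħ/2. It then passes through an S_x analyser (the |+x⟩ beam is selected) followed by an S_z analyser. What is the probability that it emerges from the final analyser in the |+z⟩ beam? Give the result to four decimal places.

0.1538

First analyser (S_x): P(|+x⟩) = |⟨+x|ψ⟩|² = 16/52.
After stage 1 the state is |+x⟩; P(|+z⟩) = |⟨+z|+x⟩|² = 1/2.
Joint probability = 16/52 × 1/2 = 0.1538.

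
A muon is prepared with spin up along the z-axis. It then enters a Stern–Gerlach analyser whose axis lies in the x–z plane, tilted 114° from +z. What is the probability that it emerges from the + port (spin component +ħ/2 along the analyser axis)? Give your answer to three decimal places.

For spin-½, the probability of finding spin-up along an axis at angle θ to the initial spin direction is cos²(θ/2); spin-down is sin²(θ/2).
θ = 114°, so P = cos²(57°) ≈ 0.297.

0.297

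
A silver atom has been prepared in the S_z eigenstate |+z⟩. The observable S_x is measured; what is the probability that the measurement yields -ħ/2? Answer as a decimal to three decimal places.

0.500

In the S_z basis, |+z⟩ = |+z⟩ and |-x⟩ = (|+z⟩ - |-z⟩)/√2.
|⟨-x|+z⟩|² = 1/2.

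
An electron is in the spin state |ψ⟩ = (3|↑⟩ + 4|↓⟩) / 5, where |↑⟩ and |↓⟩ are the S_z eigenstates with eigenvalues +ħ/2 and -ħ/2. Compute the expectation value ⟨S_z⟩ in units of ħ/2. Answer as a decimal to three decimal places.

-0.280

⟨σ_z⟩ = |a|² - |b|² divided by |a|²+|b|², with a, b the |↑⟩, |↓⟩ amplitudes.
= (9 - 16)/25 = -7/25.
⟨S_z⟩ = (ħ/2)·⟨σ_z⟩.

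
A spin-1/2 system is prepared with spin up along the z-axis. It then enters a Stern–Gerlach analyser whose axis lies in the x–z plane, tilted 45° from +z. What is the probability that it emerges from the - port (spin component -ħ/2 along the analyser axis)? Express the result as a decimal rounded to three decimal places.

For spin-½, the probability of finding spin-up along an axis at angle θ to the initial spin direction is cos²(θ/2); spin-down is sin²(θ/2).
θ = 45°, so P = sin²(22.5°) ≈ 0.146.

0.146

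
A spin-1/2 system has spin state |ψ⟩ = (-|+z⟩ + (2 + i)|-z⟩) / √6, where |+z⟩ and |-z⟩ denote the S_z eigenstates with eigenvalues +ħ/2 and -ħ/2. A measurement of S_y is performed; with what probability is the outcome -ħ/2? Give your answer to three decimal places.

0.667

|-y⟩ = (|+z⟩ - i|-z⟩)/√2, so ⟨-y|ψ⟩ = (-2 + 2i) / (√2·√6).
P = |-2 + 2i|² / 12 = 8/12.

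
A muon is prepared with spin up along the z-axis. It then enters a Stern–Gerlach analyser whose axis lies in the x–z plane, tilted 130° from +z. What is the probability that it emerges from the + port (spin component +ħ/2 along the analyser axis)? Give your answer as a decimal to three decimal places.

For spin-½, the probability of finding spin-up along an axis at angle θ to the initial spin direction is cos²(θ/2); spin-down is sin²(θ/2).
θ = 130°, so P = cos²(65°) ≈ 0.179.

0.179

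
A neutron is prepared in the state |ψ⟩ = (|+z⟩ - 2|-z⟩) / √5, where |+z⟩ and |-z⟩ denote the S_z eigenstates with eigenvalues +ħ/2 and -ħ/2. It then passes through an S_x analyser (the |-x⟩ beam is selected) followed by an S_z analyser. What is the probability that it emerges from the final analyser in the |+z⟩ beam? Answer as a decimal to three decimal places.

0.450

First analyser (S_x): P(|-x⟩) = |⟨-x|ψ⟩|² = 9/10.
After stage 1 the state is |-x⟩; P(|+z⟩) = |⟨+z|-x⟩|² = 1/2.
Joint probability = 9/10 × 1/2 = 0.450.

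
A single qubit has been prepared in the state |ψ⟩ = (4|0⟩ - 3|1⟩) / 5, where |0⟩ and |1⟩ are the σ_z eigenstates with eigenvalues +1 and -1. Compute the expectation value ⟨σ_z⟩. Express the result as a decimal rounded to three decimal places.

⟨σ_z⟩ = |a|² - |b|² divided by |a|²+|b|², with a, b the |0⟩, |1⟩ amplitudes.
= (16 - 9)/25 = 7/25.

0.280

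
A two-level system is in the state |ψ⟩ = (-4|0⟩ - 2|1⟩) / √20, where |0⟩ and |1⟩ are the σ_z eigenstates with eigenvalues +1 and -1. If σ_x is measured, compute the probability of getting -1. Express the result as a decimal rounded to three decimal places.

|-x⟩ = (|0⟩ - |1⟩)/√2, so ⟨-x|ψ⟩ = (-2) / (√2·√20).
P = |-2|² / 40 = 4/40.

0.100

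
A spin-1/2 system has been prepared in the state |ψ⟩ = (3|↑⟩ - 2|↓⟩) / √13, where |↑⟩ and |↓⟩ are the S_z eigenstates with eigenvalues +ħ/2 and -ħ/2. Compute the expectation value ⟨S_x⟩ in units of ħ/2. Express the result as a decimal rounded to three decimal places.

-0.923

⟨σ_x⟩ = 2 Re(a* b)/(|a|²+|b|²) with a = 3, b = -2.
a* b = -6, so ⟨σ_x⟩ = -12/13.
⟨S_x⟩ = (ħ/2)·⟨σ_x⟩.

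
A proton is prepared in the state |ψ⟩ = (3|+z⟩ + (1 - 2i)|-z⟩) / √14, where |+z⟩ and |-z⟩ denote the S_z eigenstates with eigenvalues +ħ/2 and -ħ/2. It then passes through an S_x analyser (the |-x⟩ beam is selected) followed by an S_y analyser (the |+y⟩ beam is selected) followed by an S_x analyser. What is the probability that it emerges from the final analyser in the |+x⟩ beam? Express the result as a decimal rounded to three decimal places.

First analyser (S_x): P(|-x⟩) = |⟨-x|ψ⟩|² = 8/28.
After stage 1 the state is |-x⟩; P(|+y⟩) = |⟨+y|-x⟩|² = 1/2.
After stage 2 the state is |+y⟩; P(|+x⟩) = |⟨+x|+y⟩|² = 1/2.
Joint probability = 8/28 × 1/2 × 1/2 = 0.071.

0.071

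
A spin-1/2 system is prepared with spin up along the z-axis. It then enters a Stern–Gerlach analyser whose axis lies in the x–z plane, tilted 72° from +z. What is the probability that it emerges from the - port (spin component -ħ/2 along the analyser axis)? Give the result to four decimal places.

0.3455

For spin-½, the probability of finding spin-up along an axis at angle θ to the initial spin direction is cos²(θ/2); spin-down is sin²(θ/2).
θ = 72°, so P = sin²(36°) ≈ 0.3455.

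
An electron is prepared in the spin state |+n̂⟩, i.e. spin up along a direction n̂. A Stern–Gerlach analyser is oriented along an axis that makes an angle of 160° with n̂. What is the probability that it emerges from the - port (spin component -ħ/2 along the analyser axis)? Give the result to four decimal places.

0.9698

For spin-½, the probability of finding spin-up along an axis at angle θ to the initial spin direction is cos²(θ/2); spin-down is sin²(θ/2).
θ = 160°, so P = sin²(80°) ≈ 0.9698.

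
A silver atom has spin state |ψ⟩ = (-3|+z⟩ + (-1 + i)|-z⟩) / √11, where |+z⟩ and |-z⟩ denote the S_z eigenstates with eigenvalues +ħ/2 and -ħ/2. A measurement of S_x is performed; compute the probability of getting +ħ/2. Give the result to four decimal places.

|+x⟩ = (|+z⟩ + |-z⟩)/√2, so ⟨+x|ψ⟩ = (-4 + i) / (√2·√11).
P = |-4 + i|² / 22 = 17/22.

0.7727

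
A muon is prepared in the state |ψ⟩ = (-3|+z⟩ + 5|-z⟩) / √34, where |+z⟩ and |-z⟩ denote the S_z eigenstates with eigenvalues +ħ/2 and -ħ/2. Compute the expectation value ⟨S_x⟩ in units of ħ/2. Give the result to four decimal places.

⟨σ_x⟩ = 2 Re(a* b)/(|a|²+|b|²) with a = -3, b = 5.
a* b = -15, so ⟨σ_x⟩ = -30/34.
⟨S_x⟩ = (ħ/2)·⟨σ_x⟩.

-0.8824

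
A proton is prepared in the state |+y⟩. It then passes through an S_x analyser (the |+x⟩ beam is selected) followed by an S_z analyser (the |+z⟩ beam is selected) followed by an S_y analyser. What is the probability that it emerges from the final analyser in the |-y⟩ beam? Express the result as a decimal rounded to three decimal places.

0.125

First analyser (S_x): from |+y⟩, P(|+x⟩) = 1/2.
After stage 1 the state is |+x⟩; P(|+z⟩) = |⟨+z|+x⟩|² = 1/2.
After stage 2 the state is |+z⟩; P(|-y⟩) = |⟨-y|+z⟩|² = 1/2.
Joint probability = 1/2 × 1/2 × 1/2 = 0.125.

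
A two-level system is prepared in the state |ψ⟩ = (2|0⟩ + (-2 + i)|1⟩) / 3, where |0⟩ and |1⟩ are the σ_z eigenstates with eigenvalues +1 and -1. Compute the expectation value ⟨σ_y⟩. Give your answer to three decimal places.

⟨σ_y⟩ = 2 Im(a* b)/(|a|²+|b|²) with a = 2, b = (-2 + i).
a* b = (-4 + 2i), so ⟨σ_y⟩ = 4/9.

0.444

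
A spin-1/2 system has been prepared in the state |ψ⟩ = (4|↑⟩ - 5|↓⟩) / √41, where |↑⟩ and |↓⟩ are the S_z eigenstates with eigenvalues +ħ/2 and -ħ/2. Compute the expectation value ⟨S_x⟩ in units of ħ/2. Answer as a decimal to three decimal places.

⟨σ_x⟩ = 2 Re(a* b)/(|a|²+|b|²) with a = 4, b = -5.
a* b = -20, so ⟨σ_x⟩ = -40/41.
⟨S_x⟩ = (ħ/2)·⟨σ_x⟩.

-0.976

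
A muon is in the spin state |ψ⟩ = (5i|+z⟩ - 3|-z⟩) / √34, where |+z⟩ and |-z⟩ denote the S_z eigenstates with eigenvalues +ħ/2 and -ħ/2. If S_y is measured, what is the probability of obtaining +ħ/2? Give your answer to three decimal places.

0.941

|+y⟩ = (|+z⟩ + i|-z⟩)/√2, so ⟨+y|ψ⟩ = (8i) / (√2·√34).
P = |8i|² / 68 = 64/68.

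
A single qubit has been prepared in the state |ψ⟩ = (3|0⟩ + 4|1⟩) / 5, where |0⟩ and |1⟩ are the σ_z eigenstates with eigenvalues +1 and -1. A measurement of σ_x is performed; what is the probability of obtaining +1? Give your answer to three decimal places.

|+x⟩ = (|0⟩ + |1⟩)/√2, so ⟨+x|ψ⟩ = (7) / (√2·5).
P = |7|² / 50 = 49/50.

0.980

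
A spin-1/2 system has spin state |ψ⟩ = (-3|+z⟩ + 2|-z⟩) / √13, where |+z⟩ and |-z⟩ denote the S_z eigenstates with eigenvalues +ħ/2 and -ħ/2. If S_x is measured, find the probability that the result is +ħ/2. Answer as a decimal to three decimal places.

|+x⟩ = (|+z⟩ + |-z⟩)/√2, so ⟨+x|ψ⟩ = (-1) / (√2·√13).
P = |-1|² / 26 = 1/26.

0.038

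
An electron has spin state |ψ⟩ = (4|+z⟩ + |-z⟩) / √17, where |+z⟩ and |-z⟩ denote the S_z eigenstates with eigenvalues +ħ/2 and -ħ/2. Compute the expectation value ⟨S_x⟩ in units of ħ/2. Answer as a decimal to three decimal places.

⟨σ_x⟩ = 2 Re(a* b)/(|a|²+|b|²) with a = 4, b = 1.
a* b = 4, so ⟨σ_x⟩ = 8/17.
⟨S_x⟩ = (ħ/2)·⟨σ_x⟩.

0.471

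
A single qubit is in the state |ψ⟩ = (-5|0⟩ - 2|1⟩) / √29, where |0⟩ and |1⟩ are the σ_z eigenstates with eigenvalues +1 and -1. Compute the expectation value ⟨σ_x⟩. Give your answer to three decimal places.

0.690

⟨σ_x⟩ = 2 Re(a* b)/(|a|²+|b|²) with a = -5, b = -2.
a* b = 10, so ⟨σ_x⟩ = 20/29.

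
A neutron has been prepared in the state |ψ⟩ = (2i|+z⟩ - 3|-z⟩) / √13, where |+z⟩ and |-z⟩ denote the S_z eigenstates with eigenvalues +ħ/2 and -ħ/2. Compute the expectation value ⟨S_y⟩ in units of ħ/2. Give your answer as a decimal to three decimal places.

0.923

⟨σ_y⟩ = 2 Im(a* b)/(|a|²+|b|²) with a = 2i, b = -3.
a* b = 6i, so ⟨σ_y⟩ = 12/13.
⟨S_y⟩ = (ħ/2)·⟨σ_y⟩.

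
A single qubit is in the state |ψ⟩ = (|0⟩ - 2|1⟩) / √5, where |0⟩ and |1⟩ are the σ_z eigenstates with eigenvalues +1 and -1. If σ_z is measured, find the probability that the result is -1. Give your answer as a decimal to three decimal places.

The -1 outcome corresponds to |1⟩. Its amplitude in |ψ⟩ is -2/√5.
P = |-2|² / 5 = 4/5.

0.800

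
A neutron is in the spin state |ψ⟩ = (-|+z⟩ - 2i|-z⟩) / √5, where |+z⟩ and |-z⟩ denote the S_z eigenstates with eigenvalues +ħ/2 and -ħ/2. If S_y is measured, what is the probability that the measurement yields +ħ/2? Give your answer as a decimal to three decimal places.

|+y⟩ = (|+z⟩ + i|-z⟩)/√2, so ⟨+y|ψ⟩ = (-3) / (√2·√5).
P = |-3|² / 10 = 9/10.

0.900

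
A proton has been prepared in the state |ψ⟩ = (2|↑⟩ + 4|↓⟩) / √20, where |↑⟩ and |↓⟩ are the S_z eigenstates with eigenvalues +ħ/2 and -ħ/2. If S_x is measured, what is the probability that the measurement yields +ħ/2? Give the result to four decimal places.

0.9000

|+x⟩ = (|↑⟩ + |↓⟩)/√2, so ⟨+x|ψ⟩ = (6) / (√2·√20).
P = |6|² / 40 = 36/40.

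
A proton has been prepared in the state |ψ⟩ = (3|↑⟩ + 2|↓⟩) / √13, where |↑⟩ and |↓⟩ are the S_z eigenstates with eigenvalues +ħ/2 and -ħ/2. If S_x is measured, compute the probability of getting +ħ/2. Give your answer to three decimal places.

|+x⟩ = (|↑⟩ + |↓⟩)/√2, so ⟨+x|ψ⟩ = (5) / (√2·√13).
P = |5|² / 26 = 25/26.

0.962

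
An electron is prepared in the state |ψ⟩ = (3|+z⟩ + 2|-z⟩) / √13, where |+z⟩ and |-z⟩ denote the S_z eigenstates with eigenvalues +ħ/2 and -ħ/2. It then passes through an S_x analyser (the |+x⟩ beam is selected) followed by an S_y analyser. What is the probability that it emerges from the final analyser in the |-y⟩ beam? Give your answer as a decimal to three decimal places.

First analyser (S_x): P(|+x⟩) = |⟨+x|ψ⟩|² = 25/26.
After stage 1 the state is |+x⟩; P(|-y⟩) = |⟨-y|+x⟩|² = 1/2.
Joint probability = 25/26 × 1/2 = 0.481.

0.481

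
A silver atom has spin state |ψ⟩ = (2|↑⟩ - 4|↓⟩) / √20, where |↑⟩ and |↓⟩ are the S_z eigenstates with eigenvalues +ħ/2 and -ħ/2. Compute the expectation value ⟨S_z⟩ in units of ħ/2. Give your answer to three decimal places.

⟨σ_z⟩ = |a|² - |b|² divided by |a|²+|b|², with a, b the |↑⟩, |↓⟩ amplitudes.
= (4 - 16)/20 = -12/20.
⟨S_z⟩ = (ħ/2)·⟨σ_z⟩.

-0.600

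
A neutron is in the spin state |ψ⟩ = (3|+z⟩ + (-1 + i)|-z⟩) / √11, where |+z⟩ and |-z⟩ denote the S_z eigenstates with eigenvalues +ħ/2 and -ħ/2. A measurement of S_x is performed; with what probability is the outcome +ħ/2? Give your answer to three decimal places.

0.227

|+x⟩ = (|+z⟩ + |-z⟩)/√2, so ⟨+x|ψ⟩ = (2 + i) / (√2·√11).
P = |2 + i|² / 22 = 5/22.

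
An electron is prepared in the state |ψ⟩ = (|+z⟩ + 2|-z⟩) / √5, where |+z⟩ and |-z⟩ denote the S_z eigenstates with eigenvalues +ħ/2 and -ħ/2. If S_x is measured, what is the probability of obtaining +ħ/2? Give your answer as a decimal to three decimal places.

0.900

|+x⟩ = (|+z⟩ + |-z⟩)/√2, so ⟨+x|ψ⟩ = (3) / (√2·√5).
P = |3|² / 10 = 9/10.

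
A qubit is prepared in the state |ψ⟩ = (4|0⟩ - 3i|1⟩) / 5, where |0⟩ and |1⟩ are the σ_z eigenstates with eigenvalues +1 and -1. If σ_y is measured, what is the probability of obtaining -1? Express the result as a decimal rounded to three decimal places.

|-y⟩ = (|0⟩ - i|1⟩)/√2, so ⟨-y|ψ⟩ = (7) / (√2·5).
P = |7|² / 50 = 49/50.

0.980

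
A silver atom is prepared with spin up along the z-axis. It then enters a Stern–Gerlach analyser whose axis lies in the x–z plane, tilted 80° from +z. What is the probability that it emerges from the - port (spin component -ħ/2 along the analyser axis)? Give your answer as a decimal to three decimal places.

0.413

For spin-½, the probability of finding spin-up along an axis at angle θ to the initial spin direction is cos²(θ/2); spin-down is sin²(θ/2).
θ = 80°, so P = sin²(40°) ≈ 0.413.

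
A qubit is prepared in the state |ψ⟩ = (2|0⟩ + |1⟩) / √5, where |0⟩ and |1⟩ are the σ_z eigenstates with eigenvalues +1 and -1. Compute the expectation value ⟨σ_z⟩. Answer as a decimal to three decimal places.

⟨σ_z⟩ = |a|² - |b|² divided by |a|²+|b|², with a, b the |0⟩, |1⟩ amplitudes.
= (4 - 1)/5 = 3/5.

0.600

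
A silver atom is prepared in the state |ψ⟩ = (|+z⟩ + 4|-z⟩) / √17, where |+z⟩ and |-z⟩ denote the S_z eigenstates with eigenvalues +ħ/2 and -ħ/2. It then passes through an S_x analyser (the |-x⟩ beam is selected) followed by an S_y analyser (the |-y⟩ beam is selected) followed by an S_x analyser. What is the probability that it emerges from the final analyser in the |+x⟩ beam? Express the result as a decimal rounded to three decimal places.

0.066

First analyser (S_x): P(|-x⟩) = |⟨-x|ψ⟩|² = 9/34.
After stage 1 the state is |-x⟩; P(|-y⟩) = |⟨-y|-x⟩|² = 1/2.
After stage 2 the state is |-y⟩; P(|+x⟩) = |⟨+x|-y⟩|² = 1/2.
Joint probability = 9/34 × 1/2 × 1/2 = 0.066.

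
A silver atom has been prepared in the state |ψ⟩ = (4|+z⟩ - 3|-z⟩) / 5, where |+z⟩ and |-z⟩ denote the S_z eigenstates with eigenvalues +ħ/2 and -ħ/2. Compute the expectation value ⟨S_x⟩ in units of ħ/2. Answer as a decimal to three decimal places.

⟨σ_x⟩ = 2 Re(a* b)/(|a|²+|b|²) with a = 4, b = -3.
a* b = -12, so ⟨σ_x⟩ = -24/25.
⟨S_x⟩ = (ħ/2)·⟨σ_x⟩.

-0.960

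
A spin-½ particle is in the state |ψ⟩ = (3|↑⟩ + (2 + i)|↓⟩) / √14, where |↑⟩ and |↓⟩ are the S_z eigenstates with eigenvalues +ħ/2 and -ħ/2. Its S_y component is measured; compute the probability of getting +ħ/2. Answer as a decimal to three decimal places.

0.714

|+y⟩ = (|↑⟩ + i|↓⟩)/√2, so ⟨+y|ψ⟩ = (4 - 2i) / (√2·√14).
P = |4 - 2i|² / 28 = 20/28.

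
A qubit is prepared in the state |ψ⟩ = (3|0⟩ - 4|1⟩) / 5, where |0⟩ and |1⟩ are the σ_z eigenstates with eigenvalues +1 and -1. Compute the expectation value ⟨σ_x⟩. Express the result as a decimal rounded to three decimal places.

-0.960

⟨σ_x⟩ = 2 Re(a* b)/(|a|²+|b|²) with a = 3, b = -4.
a* b = -12, so ⟨σ_x⟩ = -24/25.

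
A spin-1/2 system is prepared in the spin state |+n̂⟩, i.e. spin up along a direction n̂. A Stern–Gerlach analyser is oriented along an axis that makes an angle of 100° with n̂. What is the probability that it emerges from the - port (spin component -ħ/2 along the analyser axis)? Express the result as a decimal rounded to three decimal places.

0.587

For spin-½, the probability of finding spin-up along an axis at angle θ to the initial spin direction is cos²(θ/2); spin-down is sin²(θ/2).
θ = 100°, so P = sin²(50°) ≈ 0.587.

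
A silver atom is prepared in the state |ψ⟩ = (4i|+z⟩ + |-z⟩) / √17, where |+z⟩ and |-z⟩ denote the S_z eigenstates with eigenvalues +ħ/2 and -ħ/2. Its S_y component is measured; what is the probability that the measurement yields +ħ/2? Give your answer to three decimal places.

0.265

|+y⟩ = (|+z⟩ + i|-z⟩)/√2, so ⟨+y|ψ⟩ = (3i) / (√2·√17).
P = |3i|² / 34 = 9/34.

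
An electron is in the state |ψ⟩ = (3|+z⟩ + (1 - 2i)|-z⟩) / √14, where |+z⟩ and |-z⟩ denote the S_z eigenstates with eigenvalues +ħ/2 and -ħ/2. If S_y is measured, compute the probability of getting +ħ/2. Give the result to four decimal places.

0.0714

|+y⟩ = (|+z⟩ + i|-z⟩)/√2, so ⟨+y|ψ⟩ = (1 - i) / (√2·√14).
P = |1 - i|² / 28 = 2/28.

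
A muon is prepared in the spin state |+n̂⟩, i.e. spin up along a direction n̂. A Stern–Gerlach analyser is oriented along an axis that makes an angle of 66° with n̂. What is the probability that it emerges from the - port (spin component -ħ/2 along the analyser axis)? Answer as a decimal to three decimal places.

For spin-½, the probability of finding spin-up along an axis at angle θ to the initial spin direction is cos²(θ/2); spin-down is sin²(θ/2).
θ = 66°, so P = sin²(33°) ≈ 0.297.

0.297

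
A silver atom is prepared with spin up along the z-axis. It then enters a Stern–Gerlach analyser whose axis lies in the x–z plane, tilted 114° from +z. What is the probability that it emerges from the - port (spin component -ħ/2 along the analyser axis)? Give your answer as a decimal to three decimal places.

0.703

For spin-½, the probability of finding spin-up along an axis at angle θ to the initial spin direction is cos²(θ/2); spin-down is sin²(θ/2).
θ = 114°, so P = sin²(57°) ≈ 0.703.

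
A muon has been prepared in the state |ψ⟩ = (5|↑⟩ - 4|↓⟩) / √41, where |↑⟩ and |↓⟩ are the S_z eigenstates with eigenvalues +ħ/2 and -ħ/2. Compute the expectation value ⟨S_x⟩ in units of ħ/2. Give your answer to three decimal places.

-0.976

⟨σ_x⟩ = 2 Re(a* b)/(|a|²+|b|²) with a = 5, b = -4.
a* b = -20, so ⟨σ_x⟩ = -40/41.
⟨S_x⟩ = (ħ/2)·⟨σ_x⟩.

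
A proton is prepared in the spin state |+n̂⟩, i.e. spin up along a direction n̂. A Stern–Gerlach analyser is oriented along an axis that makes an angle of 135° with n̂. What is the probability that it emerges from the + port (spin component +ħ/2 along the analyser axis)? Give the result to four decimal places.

0.1464

For spin-½, the probability of finding spin-up along an axis at angle θ to the initial spin direction is cos²(θ/2); spin-down is sin²(θ/2).
θ = 135°, so P = cos²(67.5°) ≈ 0.1464.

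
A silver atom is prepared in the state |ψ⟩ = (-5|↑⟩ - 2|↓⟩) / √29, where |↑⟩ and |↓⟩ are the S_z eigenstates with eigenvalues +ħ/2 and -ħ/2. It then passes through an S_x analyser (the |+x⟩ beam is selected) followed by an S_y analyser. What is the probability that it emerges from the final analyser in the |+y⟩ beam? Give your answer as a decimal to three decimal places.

0.422

First analyser (S_x): P(|+x⟩) = |⟨+x|ψ⟩|² = 49/58.
After stage 1 the state is |+x⟩; P(|+y⟩) = |⟨+y|+x⟩|² = 1/2.
Joint probability = 49/58 × 1/2 = 0.422.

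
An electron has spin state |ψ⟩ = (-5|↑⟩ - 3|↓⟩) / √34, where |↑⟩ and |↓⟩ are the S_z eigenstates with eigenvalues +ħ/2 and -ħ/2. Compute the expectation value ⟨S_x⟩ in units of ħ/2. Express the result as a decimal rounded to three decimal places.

⟨σ_x⟩ = 2 Re(a* b)/(|a|²+|b|²) with a = -5, b = -3.
a* b = 15, so ⟨σ_x⟩ = 30/34.
⟨S_x⟩ = (ħ/2)·⟨σ_x⟩.

0.882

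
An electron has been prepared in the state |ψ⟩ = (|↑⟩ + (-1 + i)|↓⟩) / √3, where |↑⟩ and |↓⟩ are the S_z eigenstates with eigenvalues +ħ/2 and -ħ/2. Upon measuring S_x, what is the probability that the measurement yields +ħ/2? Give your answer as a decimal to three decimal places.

|+x⟩ = (|↑⟩ + |↓⟩)/√2, so ⟨+x|ψ⟩ = (i) / (√2·√3).
P = |i|² / 6 = 1/6.

0.167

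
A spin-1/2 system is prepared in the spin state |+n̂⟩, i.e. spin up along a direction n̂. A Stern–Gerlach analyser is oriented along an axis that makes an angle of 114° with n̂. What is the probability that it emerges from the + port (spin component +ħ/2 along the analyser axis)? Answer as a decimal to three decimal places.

0.297

For spin-½, the probability of finding spin-up along an axis at angle θ to the initial spin direction is cos²(θ/2); spin-down is sin²(θ/2).
θ = 114°, so P = cos²(57°) ≈ 0.297.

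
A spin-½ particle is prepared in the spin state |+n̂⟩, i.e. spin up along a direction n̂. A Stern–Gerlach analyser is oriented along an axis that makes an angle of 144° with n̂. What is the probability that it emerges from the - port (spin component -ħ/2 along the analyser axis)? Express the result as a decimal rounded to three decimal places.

For spin-½, the probability of finding spin-up along an axis at angle θ to the initial spin direction is cos²(θ/2); spin-down is sin²(θ/2).
θ = 144°, so P = sin²(72°) ≈ 0.905.

0.905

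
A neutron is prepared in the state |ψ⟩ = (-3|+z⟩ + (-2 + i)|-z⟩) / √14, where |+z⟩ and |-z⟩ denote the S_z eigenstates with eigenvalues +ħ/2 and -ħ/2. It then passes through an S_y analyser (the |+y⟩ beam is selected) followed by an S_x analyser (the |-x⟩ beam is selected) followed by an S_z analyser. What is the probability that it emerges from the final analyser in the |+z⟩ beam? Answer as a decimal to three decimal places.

0.071

First analyser (S_y): P(|+y⟩) = |⟨+y|ψ⟩|² = 8/28.
After stage 1 the state is |+y⟩; P(|-x⟩) = |⟨-x|+y⟩|² = 1/2.
After stage 2 the state is |-x⟩; P(|+z⟩) = |⟨+z|-x⟩|² = 1/2.
Joint probability = 8/28 × 1/2 × 1/2 = 0.071.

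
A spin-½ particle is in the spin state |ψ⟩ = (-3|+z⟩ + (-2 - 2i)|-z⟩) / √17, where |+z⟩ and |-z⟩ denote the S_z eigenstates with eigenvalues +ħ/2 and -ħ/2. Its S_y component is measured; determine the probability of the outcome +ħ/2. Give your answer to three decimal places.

0.853

|+y⟩ = (|+z⟩ + i|-z⟩)/√2, so ⟨+y|ψ⟩ = (-5 + 2i) / (√2·√17).
P = |-5 + 2i|² / 34 = 29/34.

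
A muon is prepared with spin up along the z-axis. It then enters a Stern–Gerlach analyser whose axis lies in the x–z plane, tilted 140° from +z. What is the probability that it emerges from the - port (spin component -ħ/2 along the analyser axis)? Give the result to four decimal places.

0.8830

For spin-½, the probability of finding spin-up along an axis at angle θ to the initial spin direction is cos²(θ/2); spin-down is sin²(θ/2).
θ = 140°, so P = sin²(70°) ≈ 0.8830.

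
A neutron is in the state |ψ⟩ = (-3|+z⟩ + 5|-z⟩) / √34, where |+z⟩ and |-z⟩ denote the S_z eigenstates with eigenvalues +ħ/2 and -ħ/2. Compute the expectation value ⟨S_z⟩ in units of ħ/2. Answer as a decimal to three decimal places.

-0.471

⟨σ_z⟩ = |a|² - |b|² divided by |a|²+|b|², with a, b the |+z⟩, |-z⟩ amplitudes.
= (9 - 25)/34 = -16/34.
⟨S_z⟩ = (ħ/2)·⟨σ_z⟩.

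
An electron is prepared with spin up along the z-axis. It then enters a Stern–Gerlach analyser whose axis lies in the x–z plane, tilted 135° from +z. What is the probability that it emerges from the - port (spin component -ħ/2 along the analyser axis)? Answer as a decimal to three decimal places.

For spin-½, the probability of finding spin-up along an axis at angle θ to the initial spin direction is cos²(θ/2); spin-down is sin²(θ/2).
θ = 135°, so P = sin²(67.5°) ≈ 0.854.

0.854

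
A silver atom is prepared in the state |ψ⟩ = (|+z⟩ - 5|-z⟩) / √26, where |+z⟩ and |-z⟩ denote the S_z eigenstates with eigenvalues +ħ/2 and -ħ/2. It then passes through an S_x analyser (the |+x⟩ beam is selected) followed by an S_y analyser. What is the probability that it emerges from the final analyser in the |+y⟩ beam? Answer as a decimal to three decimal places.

First analyser (S_x): P(|+x⟩) = |⟨+x|ψ⟩|² = 16/52.
After stage 1 the state is |+x⟩; P(|+y⟩) = |⟨+y|+x⟩|² = 1/2.
Joint probability = 16/52 × 1/2 = 0.154.

0.154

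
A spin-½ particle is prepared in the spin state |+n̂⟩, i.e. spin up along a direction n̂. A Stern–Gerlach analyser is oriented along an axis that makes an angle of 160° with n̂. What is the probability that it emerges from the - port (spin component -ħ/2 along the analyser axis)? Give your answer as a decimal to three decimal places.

0.970

For spin-½, the probability of finding spin-up along an axis at angle θ to the initial spin direction is cos²(θ/2); spin-down is sin²(θ/2).
θ = 160°, so P = sin²(80°) ≈ 0.970.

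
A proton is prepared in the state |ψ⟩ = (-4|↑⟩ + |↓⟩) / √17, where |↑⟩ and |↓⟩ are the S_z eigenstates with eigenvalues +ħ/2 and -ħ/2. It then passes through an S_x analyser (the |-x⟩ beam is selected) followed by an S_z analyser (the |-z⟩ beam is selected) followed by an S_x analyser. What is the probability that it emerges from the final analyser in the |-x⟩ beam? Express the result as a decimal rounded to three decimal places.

First analyser (S_x): P(|-x⟩) = |⟨-x|ψ⟩|² = 25/34.
After stage 1 the state is |-x⟩; P(|-z⟩) = |⟨-z|-x⟩|² = 1/2.
After stage 2 the state is |-z⟩; P(|-x⟩) = |⟨-x|-z⟩|² = 1/2.
Joint probability = 25/34 × 1/2 × 1/2 = 0.184.

0.184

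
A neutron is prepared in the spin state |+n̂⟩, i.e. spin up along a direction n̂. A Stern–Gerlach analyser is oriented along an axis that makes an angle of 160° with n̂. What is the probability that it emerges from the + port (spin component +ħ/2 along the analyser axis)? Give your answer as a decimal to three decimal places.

0.030

For spin-½, the probability of finding spin-up along an axis at angle θ to the initial spin direction is cos²(θ/2); spin-down is sin²(θ/2).
θ = 160°, so P = cos²(80°) ≈ 0.030.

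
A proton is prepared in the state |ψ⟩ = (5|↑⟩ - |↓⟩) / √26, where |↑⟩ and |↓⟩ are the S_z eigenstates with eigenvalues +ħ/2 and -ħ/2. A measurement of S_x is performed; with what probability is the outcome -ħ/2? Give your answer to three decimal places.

0.692

|-x⟩ = (|↑⟩ - |↓⟩)/√2, so ⟨-x|ψ⟩ = (6) / (√2·√26).
P = |6|² / 52 = 36/52.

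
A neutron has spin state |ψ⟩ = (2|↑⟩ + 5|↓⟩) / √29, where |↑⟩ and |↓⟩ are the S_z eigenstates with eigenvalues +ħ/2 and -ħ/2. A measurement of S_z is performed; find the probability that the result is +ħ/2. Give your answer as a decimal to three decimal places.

The +ħ/2 outcome corresponds to |↑⟩. Its amplitude in |ψ⟩ is 2/√29.
P = |2|² / 29 = 4/29.

0.138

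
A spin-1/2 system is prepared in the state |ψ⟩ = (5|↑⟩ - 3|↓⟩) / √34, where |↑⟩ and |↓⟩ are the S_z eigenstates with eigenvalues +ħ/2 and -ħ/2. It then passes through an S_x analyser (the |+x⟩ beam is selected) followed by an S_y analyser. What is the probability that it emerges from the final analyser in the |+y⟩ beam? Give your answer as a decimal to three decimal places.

0.029

First analyser (S_x): P(|+x⟩) = |⟨+x|ψ⟩|² = 4/68.
After stage 1 the state is |+x⟩; P(|+y⟩) = |⟨+y|+x⟩|² = 1/2.
Joint probability = 4/68 × 1/2 = 0.029.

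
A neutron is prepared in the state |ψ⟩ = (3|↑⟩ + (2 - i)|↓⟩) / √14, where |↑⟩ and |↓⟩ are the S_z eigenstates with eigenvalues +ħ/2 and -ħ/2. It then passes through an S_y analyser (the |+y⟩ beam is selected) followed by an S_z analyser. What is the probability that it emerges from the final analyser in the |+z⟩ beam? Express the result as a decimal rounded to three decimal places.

First analyser (S_y): P(|+y⟩) = |⟨+y|ψ⟩|² = 8/28.
After stage 1 the state is |+y⟩; P(|+z⟩) = |⟨+z|+y⟩|² = 1/2.
Joint probability = 8/28 × 1/2 = 0.143.

0.143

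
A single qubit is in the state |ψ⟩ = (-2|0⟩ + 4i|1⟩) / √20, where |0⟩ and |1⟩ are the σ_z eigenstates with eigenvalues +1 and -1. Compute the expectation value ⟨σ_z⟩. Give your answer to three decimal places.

-0.600

⟨σ_z⟩ = |a|² - |b|² divided by |a|²+|b|², with a, b the |0⟩, |1⟩ amplitudes.
= (4 - 16)/20 = -12/20.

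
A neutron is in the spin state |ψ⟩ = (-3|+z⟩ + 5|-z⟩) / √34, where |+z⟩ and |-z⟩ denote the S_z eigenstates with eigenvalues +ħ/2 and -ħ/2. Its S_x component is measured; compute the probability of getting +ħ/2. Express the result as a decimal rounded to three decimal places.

|+x⟩ = (|+z⟩ + |-z⟩)/√2, so ⟨+x|ψ⟩ = (2) / (√2·√34).
P = |2|² / 68 = 4/68.

0.059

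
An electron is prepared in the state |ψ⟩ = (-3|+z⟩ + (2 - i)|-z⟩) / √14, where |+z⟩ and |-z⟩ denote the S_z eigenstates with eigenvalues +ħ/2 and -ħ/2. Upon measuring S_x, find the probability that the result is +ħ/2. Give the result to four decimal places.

0.0714

|+x⟩ = (|+z⟩ + |-z⟩)/√2, so ⟨+x|ψ⟩ = (-1 - i) / (√2·√14).
P = |-1 - i|² / 28 = 2/28.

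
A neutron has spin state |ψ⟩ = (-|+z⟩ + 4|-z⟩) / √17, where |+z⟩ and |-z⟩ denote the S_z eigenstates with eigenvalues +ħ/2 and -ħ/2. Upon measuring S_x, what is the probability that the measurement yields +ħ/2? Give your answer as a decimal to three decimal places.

|+x⟩ = (|+z⟩ + |-z⟩)/√2, so ⟨+x|ψ⟩ = (3) / (√2·√17).
P = |3|² / 34 = 9/34.

0.265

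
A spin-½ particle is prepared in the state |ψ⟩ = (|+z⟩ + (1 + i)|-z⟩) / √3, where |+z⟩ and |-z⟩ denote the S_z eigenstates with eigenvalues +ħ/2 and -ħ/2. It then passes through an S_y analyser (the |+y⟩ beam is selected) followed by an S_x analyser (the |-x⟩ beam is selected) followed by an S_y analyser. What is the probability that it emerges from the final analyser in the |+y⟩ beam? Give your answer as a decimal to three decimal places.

0.208

First analyser (S_y): P(|+y⟩) = |⟨+y|ψ⟩|² = 5/6.
After stage 1 the state is |+y⟩; P(|-x⟩) = |⟨-x|+y⟩|² = 1/2.
After stage 2 the state is |-x⟩; P(|+y⟩) = |⟨+y|-x⟩|² = 1/2.
Joint probability = 5/6 × 1/2 × 1/2 = 0.208.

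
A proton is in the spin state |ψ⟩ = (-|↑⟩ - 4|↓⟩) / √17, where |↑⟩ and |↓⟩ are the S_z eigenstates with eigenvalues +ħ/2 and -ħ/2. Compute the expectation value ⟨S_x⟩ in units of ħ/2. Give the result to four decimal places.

0.4706

⟨σ_x⟩ = 2 Re(a* b)/(|a|²+|b|²) with a = -1, b = -4.
a* b = 4, so ⟨σ_x⟩ = 8/17.
⟨S_x⟩ = (ħ/2)·⟨σ_x⟩.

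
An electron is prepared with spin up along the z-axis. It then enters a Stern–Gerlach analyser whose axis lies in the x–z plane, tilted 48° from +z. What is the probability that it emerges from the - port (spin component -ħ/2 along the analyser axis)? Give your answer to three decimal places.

For spin-½, the probability of finding spin-up along an axis at angle θ to the initial spin direction is cos²(θ/2); spin-down is sin²(θ/2).
θ = 48°, so P = sin²(24°) ≈ 0.165.

0.165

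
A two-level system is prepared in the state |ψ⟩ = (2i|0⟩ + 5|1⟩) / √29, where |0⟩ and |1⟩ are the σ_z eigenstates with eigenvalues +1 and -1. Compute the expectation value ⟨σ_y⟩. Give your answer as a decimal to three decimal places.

⟨σ_y⟩ = 2 Im(a* b)/(|a|²+|b|²) with a = 2i, b = 5.
a* b = -10i, so ⟨σ_y⟩ = -20/29.

-0.690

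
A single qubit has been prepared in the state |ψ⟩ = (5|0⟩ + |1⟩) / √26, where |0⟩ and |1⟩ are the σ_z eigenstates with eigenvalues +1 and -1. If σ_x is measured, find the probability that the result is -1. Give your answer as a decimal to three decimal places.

|-x⟩ = (|0⟩ - |1⟩)/√2, so ⟨-x|ψ⟩ = (4) / (√2·√26).
P = |4|² / 52 = 16/52.

0.308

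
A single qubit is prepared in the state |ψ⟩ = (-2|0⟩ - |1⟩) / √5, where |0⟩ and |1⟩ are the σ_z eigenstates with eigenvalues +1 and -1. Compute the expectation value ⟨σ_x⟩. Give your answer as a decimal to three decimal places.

⟨σ_x⟩ = 2 Re(a* b)/(|a|²+|b|²) with a = -2, b = -1.
a* b = 2, so ⟨σ_x⟩ = 4/5.

0.800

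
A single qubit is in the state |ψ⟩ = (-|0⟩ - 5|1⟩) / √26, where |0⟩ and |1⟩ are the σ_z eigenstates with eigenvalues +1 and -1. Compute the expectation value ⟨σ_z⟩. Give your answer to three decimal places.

-0.923

⟨σ_z⟩ = |a|² - |b|² divided by |a|²+|b|², with a, b the |0⟩, |1⟩ amplitudes.
= (1 - 25)/26 = -24/26.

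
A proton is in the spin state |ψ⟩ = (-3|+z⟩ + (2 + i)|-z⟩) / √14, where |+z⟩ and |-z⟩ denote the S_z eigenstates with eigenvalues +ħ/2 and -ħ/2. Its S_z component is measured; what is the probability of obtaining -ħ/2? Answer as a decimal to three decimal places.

The -ħ/2 outcome corresponds to |-z⟩. Its amplitude in |ψ⟩ is (2 + i)/√14.
P = |2 + i|² / 14 = 5/14.

0.357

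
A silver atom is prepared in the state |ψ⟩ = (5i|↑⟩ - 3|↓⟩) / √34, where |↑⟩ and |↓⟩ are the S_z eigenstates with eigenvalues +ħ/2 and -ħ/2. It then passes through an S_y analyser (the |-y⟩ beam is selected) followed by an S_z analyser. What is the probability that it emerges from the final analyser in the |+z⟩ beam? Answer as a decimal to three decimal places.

First analyser (S_y): P(|-y⟩) = |⟨-y|ψ⟩|² = 4/68.
After stage 1 the state is |-y⟩; P(|+z⟩) = |⟨+z|-y⟩|² = 1/2.
Joint probability = 4/68 × 1/2 = 0.029.

0.029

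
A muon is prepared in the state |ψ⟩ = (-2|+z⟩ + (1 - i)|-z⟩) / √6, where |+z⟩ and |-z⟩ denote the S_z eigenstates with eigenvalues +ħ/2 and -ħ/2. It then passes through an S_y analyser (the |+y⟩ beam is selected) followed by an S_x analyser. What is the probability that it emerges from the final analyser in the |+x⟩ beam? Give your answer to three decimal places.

0.417

First analyser (S_y): P(|+y⟩) = |⟨+y|ψ⟩|² = 10/12.
After stage 1 the state is |+y⟩; P(|+x⟩) = |⟨+x|+y⟩|² = 1/2.
Joint probability = 10/12 × 1/2 = 0.417.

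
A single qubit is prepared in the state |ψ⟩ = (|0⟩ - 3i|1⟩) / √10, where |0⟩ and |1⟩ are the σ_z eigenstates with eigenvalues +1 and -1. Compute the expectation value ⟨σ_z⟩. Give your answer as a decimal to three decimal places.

-0.800

⟨σ_z⟩ = |a|² - |b|² divided by |a|²+|b|², with a, b the |0⟩, |1⟩ amplitudes.
= (1 - 9)/10 = -8/10.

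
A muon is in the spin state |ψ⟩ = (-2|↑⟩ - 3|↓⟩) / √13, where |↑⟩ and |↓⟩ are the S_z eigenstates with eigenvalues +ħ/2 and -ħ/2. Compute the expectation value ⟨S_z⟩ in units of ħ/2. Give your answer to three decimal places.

⟨σ_z⟩ = |a|² - |b|² divided by |a|²+|b|², with a, b the |↑⟩, |↓⟩ amplitudes.
= (4 - 9)/13 = -5/13.
⟨S_z⟩ = (ħ/2)·⟨σ_z⟩.

-0.385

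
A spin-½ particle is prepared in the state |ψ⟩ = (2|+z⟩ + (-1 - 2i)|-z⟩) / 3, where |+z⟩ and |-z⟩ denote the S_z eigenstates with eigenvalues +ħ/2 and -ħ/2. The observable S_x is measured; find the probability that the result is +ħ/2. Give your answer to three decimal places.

|+x⟩ = (|+z⟩ + |-z⟩)/√2, so ⟨+x|ψ⟩ = (1 - 2i) / (√2·3).
P = |1 - 2i|² / 18 = 5/18.

0.278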